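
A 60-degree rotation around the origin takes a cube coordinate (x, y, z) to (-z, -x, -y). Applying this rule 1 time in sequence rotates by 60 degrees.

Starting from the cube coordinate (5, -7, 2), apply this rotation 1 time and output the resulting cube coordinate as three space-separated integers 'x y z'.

Answer: -2 -5 7

Derivation:
Start: (5, -7, 2)
Step 1: (5, -7, 2) -> (-(2), -(5), -(-7)) = (-2, -5, 7)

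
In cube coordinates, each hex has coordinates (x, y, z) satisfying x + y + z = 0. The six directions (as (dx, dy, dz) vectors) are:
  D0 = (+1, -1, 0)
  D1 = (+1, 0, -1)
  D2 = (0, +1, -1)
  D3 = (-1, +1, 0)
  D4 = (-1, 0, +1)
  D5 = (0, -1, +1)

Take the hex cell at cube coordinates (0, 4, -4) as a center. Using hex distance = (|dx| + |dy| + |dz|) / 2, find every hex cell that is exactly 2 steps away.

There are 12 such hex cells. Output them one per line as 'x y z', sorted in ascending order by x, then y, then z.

Walk ring at distance 2 from (0, 4, -4):
Start at center + D4*2 = (-2, 4, -2)
  hex 0: (-2, 4, -2)
  hex 1: (-1, 3, -2)
  hex 2: (0, 2, -2)
  hex 3: (1, 2, -3)
  hex 4: (2, 2, -4)
  hex 5: (2, 3, -5)
  hex 6: (2, 4, -6)
  hex 7: (1, 5, -6)
  hex 8: (0, 6, -6)
  hex 9: (-1, 6, -5)
  hex 10: (-2, 6, -4)
  hex 11: (-2, 5, -3)
Sorted: 12 hexes.

Answer: -2 4 -2
-2 5 -3
-2 6 -4
-1 3 -2
-1 6 -5
0 2 -2
0 6 -6
1 2 -3
1 5 -6
2 2 -4
2 3 -5
2 4 -6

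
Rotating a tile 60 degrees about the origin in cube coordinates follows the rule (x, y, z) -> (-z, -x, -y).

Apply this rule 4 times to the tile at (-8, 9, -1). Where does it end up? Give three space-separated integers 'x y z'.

Answer: -1 -8 9

Derivation:
Start: (-8, 9, -1)
Step 1: (-8, 9, -1) -> (-(-1), -(-8), -(9)) = (1, 8, -9)
Step 2: (1, 8, -9) -> (-(-9), -(1), -(8)) = (9, -1, -8)
Step 3: (9, -1, -8) -> (-(-8), -(9), -(-1)) = (8, -9, 1)
Step 4: (8, -9, 1) -> (-(1), -(8), -(-9)) = (-1, -8, 9)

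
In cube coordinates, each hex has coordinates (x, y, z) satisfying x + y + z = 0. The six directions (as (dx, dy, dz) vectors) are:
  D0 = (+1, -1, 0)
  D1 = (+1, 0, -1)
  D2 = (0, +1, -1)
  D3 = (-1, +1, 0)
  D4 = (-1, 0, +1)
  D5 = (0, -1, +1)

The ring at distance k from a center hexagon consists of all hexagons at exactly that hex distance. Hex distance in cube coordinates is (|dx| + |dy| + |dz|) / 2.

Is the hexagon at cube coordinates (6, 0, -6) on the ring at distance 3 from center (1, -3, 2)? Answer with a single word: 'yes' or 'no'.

Answer: no

Derivation:
|px - cx| = |6 - 1| = 5
|py - cy| = |0 - (-3)| = 3
|pz - cz| = |-6 - 2| = 8
distance = (5+3+8)/2 = 16/2 = 8
radius = 3; distance != radius -> no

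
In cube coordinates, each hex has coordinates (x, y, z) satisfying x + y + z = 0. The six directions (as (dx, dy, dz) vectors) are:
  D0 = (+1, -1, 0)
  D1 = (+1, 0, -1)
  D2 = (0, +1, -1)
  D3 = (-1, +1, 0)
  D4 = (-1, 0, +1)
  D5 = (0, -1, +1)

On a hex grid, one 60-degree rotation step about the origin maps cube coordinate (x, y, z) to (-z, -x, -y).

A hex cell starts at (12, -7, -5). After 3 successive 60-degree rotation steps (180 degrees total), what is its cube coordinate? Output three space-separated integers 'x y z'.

Start: (12, -7, -5)
Step 1: (12, -7, -5) -> (-(-5), -(12), -(-7)) = (5, -12, 7)
Step 2: (5, -12, 7) -> (-(7), -(5), -(-12)) = (-7, -5, 12)
Step 3: (-7, -5, 12) -> (-(12), -(-7), -(-5)) = (-12, 7, 5)

Answer: -12 7 5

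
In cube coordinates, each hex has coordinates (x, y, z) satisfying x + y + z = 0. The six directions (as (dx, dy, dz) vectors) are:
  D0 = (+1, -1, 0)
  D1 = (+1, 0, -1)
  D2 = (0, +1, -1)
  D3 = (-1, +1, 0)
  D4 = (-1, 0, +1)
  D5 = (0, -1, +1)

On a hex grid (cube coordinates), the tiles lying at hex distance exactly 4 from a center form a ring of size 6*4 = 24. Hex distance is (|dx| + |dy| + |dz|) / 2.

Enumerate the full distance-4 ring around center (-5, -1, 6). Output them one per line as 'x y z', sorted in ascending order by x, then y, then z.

Walk ring at distance 4 from (-5, -1, 6):
Start at center + D4*4 = (-9, -1, 10)
  hex 0: (-9, -1, 10)
  hex 1: (-8, -2, 10)
  hex 2: (-7, -3, 10)
  hex 3: (-6, -4, 10)
  hex 4: (-5, -5, 10)
  hex 5: (-4, -5, 9)
  hex 6: (-3, -5, 8)
  hex 7: (-2, -5, 7)
  hex 8: (-1, -5, 6)
  hex 9: (-1, -4, 5)
  hex 10: (-1, -3, 4)
  hex 11: (-1, -2, 3)
  hex 12: (-1, -1, 2)
  hex 13: (-2, 0, 2)
  hex 14: (-3, 1, 2)
  hex 15: (-4, 2, 2)
  hex 16: (-5, 3, 2)
  hex 17: (-6, 3, 3)
  hex 18: (-7, 3, 4)
  hex 19: (-8, 3, 5)
  hex 20: (-9, 3, 6)
  hex 21: (-9, 2, 7)
  hex 22: (-9, 1, 8)
  hex 23: (-9, 0, 9)
Sorted: 24 hexes.

Answer: -9 -1 10
-9 0 9
-9 1 8
-9 2 7
-9 3 6
-8 -2 10
-8 3 5
-7 -3 10
-7 3 4
-6 -4 10
-6 3 3
-5 -5 10
-5 3 2
-4 -5 9
-4 2 2
-3 -5 8
-3 1 2
-2 -5 7
-2 0 2
-1 -5 6
-1 -4 5
-1 -3 4
-1 -2 3
-1 -1 2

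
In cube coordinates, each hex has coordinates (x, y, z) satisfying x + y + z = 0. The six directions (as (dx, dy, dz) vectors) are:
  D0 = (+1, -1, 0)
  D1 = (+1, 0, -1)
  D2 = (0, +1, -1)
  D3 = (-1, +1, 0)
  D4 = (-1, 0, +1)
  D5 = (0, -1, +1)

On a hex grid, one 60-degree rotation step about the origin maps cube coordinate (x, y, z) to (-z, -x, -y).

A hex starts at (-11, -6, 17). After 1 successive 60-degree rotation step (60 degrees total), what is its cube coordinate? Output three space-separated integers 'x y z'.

Answer: -17 11 6

Derivation:
Start: (-11, -6, 17)
Step 1: (-11, -6, 17) -> (-(17), -(-11), -(-6)) = (-17, 11, 6)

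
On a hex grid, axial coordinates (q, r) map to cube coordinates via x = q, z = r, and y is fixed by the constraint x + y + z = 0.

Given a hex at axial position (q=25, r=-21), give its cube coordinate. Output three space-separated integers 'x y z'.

Answer: 25 -4 -21

Derivation:
x = q = 25
z = r = -21
y = -x - z = -(25) - (-21) = -4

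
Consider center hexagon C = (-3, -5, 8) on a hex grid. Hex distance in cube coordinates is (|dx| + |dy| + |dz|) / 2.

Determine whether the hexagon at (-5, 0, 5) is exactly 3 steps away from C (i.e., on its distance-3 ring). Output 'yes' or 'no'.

Answer: no

Derivation:
|px - cx| = |-5 - (-3)| = 2
|py - cy| = |0 - (-5)| = 5
|pz - cz| = |5 - 8| = 3
distance = (2+5+3)/2 = 10/2 = 5
radius = 3; distance != radius -> no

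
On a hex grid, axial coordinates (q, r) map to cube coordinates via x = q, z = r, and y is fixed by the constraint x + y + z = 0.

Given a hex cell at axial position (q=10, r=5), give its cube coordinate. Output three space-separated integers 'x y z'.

Answer: 10 -15 5

Derivation:
x = q = 10
z = r = 5
y = -x - z = -(10) - (5) = -15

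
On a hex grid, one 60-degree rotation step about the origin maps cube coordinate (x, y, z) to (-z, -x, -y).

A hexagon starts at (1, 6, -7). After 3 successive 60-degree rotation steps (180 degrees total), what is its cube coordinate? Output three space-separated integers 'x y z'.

Answer: -1 -6 7

Derivation:
Start: (1, 6, -7)
Step 1: (1, 6, -7) -> (-(-7), -(1), -(6)) = (7, -1, -6)
Step 2: (7, -1, -6) -> (-(-6), -(7), -(-1)) = (6, -7, 1)
Step 3: (6, -7, 1) -> (-(1), -(6), -(-7)) = (-1, -6, 7)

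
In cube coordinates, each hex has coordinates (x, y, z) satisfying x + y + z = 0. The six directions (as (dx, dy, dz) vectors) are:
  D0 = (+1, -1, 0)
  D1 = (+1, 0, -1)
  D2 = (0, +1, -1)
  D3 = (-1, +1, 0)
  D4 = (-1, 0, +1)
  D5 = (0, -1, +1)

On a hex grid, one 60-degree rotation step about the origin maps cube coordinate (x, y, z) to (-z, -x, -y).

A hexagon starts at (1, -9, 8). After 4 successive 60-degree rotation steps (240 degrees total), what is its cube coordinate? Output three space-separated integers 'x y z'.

Answer: 8 1 -9

Derivation:
Start: (1, -9, 8)
Step 1: (1, -9, 8) -> (-(8), -(1), -(-9)) = (-8, -1, 9)
Step 2: (-8, -1, 9) -> (-(9), -(-8), -(-1)) = (-9, 8, 1)
Step 3: (-9, 8, 1) -> (-(1), -(-9), -(8)) = (-1, 9, -8)
Step 4: (-1, 9, -8) -> (-(-8), -(-1), -(9)) = (8, 1, -9)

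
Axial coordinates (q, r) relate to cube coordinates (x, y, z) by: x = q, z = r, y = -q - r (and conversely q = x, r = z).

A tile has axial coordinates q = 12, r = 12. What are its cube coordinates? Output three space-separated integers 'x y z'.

Answer: 12 -24 12

Derivation:
x = q = 12
z = r = 12
y = -x - z = -(12) - (12) = -24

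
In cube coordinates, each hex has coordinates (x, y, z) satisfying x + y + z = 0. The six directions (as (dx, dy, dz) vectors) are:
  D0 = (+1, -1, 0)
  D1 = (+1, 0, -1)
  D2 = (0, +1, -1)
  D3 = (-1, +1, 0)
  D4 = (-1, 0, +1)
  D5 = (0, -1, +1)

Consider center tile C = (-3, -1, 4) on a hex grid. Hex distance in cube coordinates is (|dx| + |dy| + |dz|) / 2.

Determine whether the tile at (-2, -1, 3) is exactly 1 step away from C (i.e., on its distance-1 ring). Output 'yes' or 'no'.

Answer: yes

Derivation:
|px - cx| = |-2 - (-3)| = 1
|py - cy| = |-1 - (-1)| = 0
|pz - cz| = |3 - 4| = 1
distance = (1+0+1)/2 = 2/2 = 1
radius = 1; distance == radius -> yes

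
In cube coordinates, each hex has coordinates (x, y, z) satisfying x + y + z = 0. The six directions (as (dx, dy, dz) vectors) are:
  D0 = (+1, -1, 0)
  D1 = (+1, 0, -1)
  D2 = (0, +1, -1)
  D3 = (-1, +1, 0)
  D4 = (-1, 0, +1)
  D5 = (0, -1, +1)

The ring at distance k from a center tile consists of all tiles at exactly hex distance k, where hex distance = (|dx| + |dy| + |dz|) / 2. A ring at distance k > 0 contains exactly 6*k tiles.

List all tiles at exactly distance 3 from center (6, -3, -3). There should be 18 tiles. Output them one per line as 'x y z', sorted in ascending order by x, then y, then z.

Walk ring at distance 3 from (6, -3, -3):
Start at center + D4*3 = (3, -3, 0)
  hex 0: (3, -3, 0)
  hex 1: (4, -4, 0)
  hex 2: (5, -5, 0)
  hex 3: (6, -6, 0)
  hex 4: (7, -6, -1)
  hex 5: (8, -6, -2)
  hex 6: (9, -6, -3)
  hex 7: (9, -5, -4)
  hex 8: (9, -4, -5)
  hex 9: (9, -3, -6)
  hex 10: (8, -2, -6)
  hex 11: (7, -1, -6)
  hex 12: (6, 0, -6)
  hex 13: (5, 0, -5)
  hex 14: (4, 0, -4)
  hex 15: (3, 0, -3)
  hex 16: (3, -1, -2)
  hex 17: (3, -2, -1)
Sorted: 18 hexes.

Answer: 3 -3 0
3 -2 -1
3 -1 -2
3 0 -3
4 -4 0
4 0 -4
5 -5 0
5 0 -5
6 -6 0
6 0 -6
7 -6 -1
7 -1 -6
8 -6 -2
8 -2 -6
9 -6 -3
9 -5 -4
9 -4 -5
9 -3 -6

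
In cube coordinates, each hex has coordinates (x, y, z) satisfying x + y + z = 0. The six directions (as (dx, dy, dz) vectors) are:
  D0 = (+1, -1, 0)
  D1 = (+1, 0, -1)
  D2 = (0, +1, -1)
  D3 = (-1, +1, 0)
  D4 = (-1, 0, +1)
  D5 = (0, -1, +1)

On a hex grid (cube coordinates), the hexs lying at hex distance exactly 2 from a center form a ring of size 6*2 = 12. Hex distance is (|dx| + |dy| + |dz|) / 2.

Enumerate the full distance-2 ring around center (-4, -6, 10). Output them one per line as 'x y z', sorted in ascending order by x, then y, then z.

Walk ring at distance 2 from (-4, -6, 10):
Start at center + D4*2 = (-6, -6, 12)
  hex 0: (-6, -6, 12)
  hex 1: (-5, -7, 12)
  hex 2: (-4, -8, 12)
  hex 3: (-3, -8, 11)
  hex 4: (-2, -8, 10)
  hex 5: (-2, -7, 9)
  hex 6: (-2, -6, 8)
  hex 7: (-3, -5, 8)
  hex 8: (-4, -4, 8)
  hex 9: (-5, -4, 9)
  hex 10: (-6, -4, 10)
  hex 11: (-6, -5, 11)
Sorted: 12 hexes.

Answer: -6 -6 12
-6 -5 11
-6 -4 10
-5 -7 12
-5 -4 9
-4 -8 12
-4 -4 8
-3 -8 11
-3 -5 8
-2 -8 10
-2 -7 9
-2 -6 8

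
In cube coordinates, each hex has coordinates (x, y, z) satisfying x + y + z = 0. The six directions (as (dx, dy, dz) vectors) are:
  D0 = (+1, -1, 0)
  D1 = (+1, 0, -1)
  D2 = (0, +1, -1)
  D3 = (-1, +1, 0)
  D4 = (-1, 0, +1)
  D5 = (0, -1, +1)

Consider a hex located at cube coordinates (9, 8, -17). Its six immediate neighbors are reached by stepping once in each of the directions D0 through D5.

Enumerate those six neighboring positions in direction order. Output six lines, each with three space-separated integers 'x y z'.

Answer: 10 7 -17
10 8 -18
9 9 -18
8 9 -17
8 8 -16
9 7 -16

Derivation:
Center: (9, 8, -17). Add each direction:
  D0: (9, 8, -17) + (1, -1, 0) = (10, 7, -17)
  D1: (9, 8, -17) + (1, 0, -1) = (10, 8, -18)
  D2: (9, 8, -17) + (0, 1, -1) = (9, 9, -18)
  D3: (9, 8, -17) + (-1, 1, 0) = (8, 9, -17)
  D4: (9, 8, -17) + (-1, 0, 1) = (8, 8, -16)
  D5: (9, 8, -17) + (0, -1, 1) = (9, 7, -16)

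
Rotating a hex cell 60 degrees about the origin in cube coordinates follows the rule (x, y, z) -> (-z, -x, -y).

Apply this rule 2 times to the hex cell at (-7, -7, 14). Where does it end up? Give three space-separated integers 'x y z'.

Start: (-7, -7, 14)
Step 1: (-7, -7, 14) -> (-(14), -(-7), -(-7)) = (-14, 7, 7)
Step 2: (-14, 7, 7) -> (-(7), -(-14), -(7)) = (-7, 14, -7)

Answer: -7 14 -7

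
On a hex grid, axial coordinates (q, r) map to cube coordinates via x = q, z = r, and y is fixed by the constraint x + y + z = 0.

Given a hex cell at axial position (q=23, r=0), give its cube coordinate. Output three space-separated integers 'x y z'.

Answer: 23 -23 0

Derivation:
x = q = 23
z = r = 0
y = -x - z = -(23) - (0) = -23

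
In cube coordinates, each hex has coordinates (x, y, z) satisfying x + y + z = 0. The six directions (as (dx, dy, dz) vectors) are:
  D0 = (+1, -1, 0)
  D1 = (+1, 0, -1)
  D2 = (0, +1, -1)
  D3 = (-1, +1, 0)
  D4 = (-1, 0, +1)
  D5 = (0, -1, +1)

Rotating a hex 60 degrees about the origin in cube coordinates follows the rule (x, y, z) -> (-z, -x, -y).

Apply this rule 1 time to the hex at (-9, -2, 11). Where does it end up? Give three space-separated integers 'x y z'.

Answer: -11 9 2

Derivation:
Start: (-9, -2, 11)
Step 1: (-9, -2, 11) -> (-(11), -(-9), -(-2)) = (-11, 9, 2)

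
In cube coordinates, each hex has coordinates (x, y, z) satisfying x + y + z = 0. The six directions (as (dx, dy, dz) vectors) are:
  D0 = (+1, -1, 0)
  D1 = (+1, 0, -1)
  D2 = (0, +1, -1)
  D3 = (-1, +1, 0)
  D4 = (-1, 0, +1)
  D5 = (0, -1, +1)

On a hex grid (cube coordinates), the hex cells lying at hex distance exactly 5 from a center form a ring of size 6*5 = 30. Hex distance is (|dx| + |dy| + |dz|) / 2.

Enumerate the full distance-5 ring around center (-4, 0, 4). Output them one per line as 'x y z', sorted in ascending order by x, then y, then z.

Walk ring at distance 5 from (-4, 0, 4):
Start at center + D4*5 = (-9, 0, 9)
  hex 0: (-9, 0, 9)
  hex 1: (-8, -1, 9)
  hex 2: (-7, -2, 9)
  hex 3: (-6, -3, 9)
  hex 4: (-5, -4, 9)
  hex 5: (-4, -5, 9)
  hex 6: (-3, -5, 8)
  hex 7: (-2, -5, 7)
  hex 8: (-1, -5, 6)
  hex 9: (0, -5, 5)
  hex 10: (1, -5, 4)
  hex 11: (1, -4, 3)
  hex 12: (1, -3, 2)
  hex 13: (1, -2, 1)
  hex 14: (1, -1, 0)
  hex 15: (1, 0, -1)
  hex 16: (0, 1, -1)
  hex 17: (-1, 2, -1)
  hex 18: (-2, 3, -1)
  hex 19: (-3, 4, -1)
  hex 20: (-4, 5, -1)
  hex 21: (-5, 5, 0)
  hex 22: (-6, 5, 1)
  hex 23: (-7, 5, 2)
  hex 24: (-8, 5, 3)
  hex 25: (-9, 5, 4)
  hex 26: (-9, 4, 5)
  hex 27: (-9, 3, 6)
  hex 28: (-9, 2, 7)
  hex 29: (-9, 1, 8)
Sorted: 30 hexes.

Answer: -9 0 9
-9 1 8
-9 2 7
-9 3 6
-9 4 5
-9 5 4
-8 -1 9
-8 5 3
-7 -2 9
-7 5 2
-6 -3 9
-6 5 1
-5 -4 9
-5 5 0
-4 -5 9
-4 5 -1
-3 -5 8
-3 4 -1
-2 -5 7
-2 3 -1
-1 -5 6
-1 2 -1
0 -5 5
0 1 -1
1 -5 4
1 -4 3
1 -3 2
1 -2 1
1 -1 0
1 0 -1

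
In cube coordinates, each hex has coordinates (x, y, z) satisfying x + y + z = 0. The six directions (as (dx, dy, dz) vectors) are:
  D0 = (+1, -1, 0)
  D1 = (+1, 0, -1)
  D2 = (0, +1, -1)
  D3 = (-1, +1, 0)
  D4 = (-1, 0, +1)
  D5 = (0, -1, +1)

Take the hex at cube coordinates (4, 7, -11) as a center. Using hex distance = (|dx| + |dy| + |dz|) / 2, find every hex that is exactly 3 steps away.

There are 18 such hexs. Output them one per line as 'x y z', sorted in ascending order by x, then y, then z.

Walk ring at distance 3 from (4, 7, -11):
Start at center + D4*3 = (1, 7, -8)
  hex 0: (1, 7, -8)
  hex 1: (2, 6, -8)
  hex 2: (3, 5, -8)
  hex 3: (4, 4, -8)
  hex 4: (5, 4, -9)
  hex 5: (6, 4, -10)
  hex 6: (7, 4, -11)
  hex 7: (7, 5, -12)
  hex 8: (7, 6, -13)
  hex 9: (7, 7, -14)
  hex 10: (6, 8, -14)
  hex 11: (5, 9, -14)
  hex 12: (4, 10, -14)
  hex 13: (3, 10, -13)
  hex 14: (2, 10, -12)
  hex 15: (1, 10, -11)
  hex 16: (1, 9, -10)
  hex 17: (1, 8, -9)
Sorted: 18 hexes.

Answer: 1 7 -8
1 8 -9
1 9 -10
1 10 -11
2 6 -8
2 10 -12
3 5 -8
3 10 -13
4 4 -8
4 10 -14
5 4 -9
5 9 -14
6 4 -10
6 8 -14
7 4 -11
7 5 -12
7 6 -13
7 7 -14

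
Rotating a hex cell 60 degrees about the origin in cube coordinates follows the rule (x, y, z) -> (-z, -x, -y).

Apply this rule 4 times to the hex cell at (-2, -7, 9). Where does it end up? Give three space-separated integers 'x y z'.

Start: (-2, -7, 9)
Step 1: (-2, -7, 9) -> (-(9), -(-2), -(-7)) = (-9, 2, 7)
Step 2: (-9, 2, 7) -> (-(7), -(-9), -(2)) = (-7, 9, -2)
Step 3: (-7, 9, -2) -> (-(-2), -(-7), -(9)) = (2, 7, -9)
Step 4: (2, 7, -9) -> (-(-9), -(2), -(7)) = (9, -2, -7)

Answer: 9 -2 -7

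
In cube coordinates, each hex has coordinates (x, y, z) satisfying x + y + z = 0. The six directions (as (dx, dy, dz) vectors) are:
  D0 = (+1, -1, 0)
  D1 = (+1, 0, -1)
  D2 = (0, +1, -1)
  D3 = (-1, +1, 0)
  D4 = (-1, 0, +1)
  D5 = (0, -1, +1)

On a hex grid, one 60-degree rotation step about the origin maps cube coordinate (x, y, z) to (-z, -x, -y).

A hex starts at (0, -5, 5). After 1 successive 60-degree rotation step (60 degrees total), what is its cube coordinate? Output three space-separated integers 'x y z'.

Start: (0, -5, 5)
Step 1: (0, -5, 5) -> (-(5), -(0), -(-5)) = (-5, 0, 5)

Answer: -5 0 5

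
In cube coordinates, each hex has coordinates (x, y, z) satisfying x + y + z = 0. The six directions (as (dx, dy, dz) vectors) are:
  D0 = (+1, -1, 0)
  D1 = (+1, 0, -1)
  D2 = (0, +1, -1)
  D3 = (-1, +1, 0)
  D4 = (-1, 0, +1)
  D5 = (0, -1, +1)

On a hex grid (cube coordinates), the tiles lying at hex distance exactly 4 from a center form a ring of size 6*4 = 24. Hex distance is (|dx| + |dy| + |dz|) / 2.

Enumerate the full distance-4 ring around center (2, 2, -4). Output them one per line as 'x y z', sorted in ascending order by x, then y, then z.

Walk ring at distance 4 from (2, 2, -4):
Start at center + D4*4 = (-2, 2, 0)
  hex 0: (-2, 2, 0)
  hex 1: (-1, 1, 0)
  hex 2: (0, 0, 0)
  hex 3: (1, -1, 0)
  hex 4: (2, -2, 0)
  hex 5: (3, -2, -1)
  hex 6: (4, -2, -2)
  hex 7: (5, -2, -3)
  hex 8: (6, -2, -4)
  hex 9: (6, -1, -5)
  hex 10: (6, 0, -6)
  hex 11: (6, 1, -7)
  hex 12: (6, 2, -8)
  hex 13: (5, 3, -8)
  hex 14: (4, 4, -8)
  hex 15: (3, 5, -8)
  hex 16: (2, 6, -8)
  hex 17: (1, 6, -7)
  hex 18: (0, 6, -6)
  hex 19: (-1, 6, -5)
  hex 20: (-2, 6, -4)
  hex 21: (-2, 5, -3)
  hex 22: (-2, 4, -2)
  hex 23: (-2, 3, -1)
Sorted: 24 hexes.

Answer: -2 2 0
-2 3 -1
-2 4 -2
-2 5 -3
-2 6 -4
-1 1 0
-1 6 -5
0 0 0
0 6 -6
1 -1 0
1 6 -7
2 -2 0
2 6 -8
3 -2 -1
3 5 -8
4 -2 -2
4 4 -8
5 -2 -3
5 3 -8
6 -2 -4
6 -1 -5
6 0 -6
6 1 -7
6 2 -8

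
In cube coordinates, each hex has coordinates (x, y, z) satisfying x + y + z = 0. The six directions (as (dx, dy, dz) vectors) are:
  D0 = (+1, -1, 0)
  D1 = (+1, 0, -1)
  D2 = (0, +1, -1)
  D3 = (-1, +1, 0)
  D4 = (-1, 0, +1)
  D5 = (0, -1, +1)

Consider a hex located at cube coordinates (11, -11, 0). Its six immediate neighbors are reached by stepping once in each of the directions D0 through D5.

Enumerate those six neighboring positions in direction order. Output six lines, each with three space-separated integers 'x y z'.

Center: (11, -11, 0). Add each direction:
  D0: (11, -11, 0) + (1, -1, 0) = (12, -12, 0)
  D1: (11, -11, 0) + (1, 0, -1) = (12, -11, -1)
  D2: (11, -11, 0) + (0, 1, -1) = (11, -10, -1)
  D3: (11, -11, 0) + (-1, 1, 0) = (10, -10, 0)
  D4: (11, -11, 0) + (-1, 0, 1) = (10, -11, 1)
  D5: (11, -11, 0) + (0, -1, 1) = (11, -12, 1)

Answer: 12 -12 0
12 -11 -1
11 -10 -1
10 -10 0
10 -11 1
11 -12 1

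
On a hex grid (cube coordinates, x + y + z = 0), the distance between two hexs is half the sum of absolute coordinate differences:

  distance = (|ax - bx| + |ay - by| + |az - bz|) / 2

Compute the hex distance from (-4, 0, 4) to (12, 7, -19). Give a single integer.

Answer: 23

Derivation:
|ax - bx| = |-4 - 12| = 16
|ay - by| = |0 - 7| = 7
|az - bz| = |4 - (-19)| = 23
distance = (16 + 7 + 23) / 2 = 46 / 2 = 23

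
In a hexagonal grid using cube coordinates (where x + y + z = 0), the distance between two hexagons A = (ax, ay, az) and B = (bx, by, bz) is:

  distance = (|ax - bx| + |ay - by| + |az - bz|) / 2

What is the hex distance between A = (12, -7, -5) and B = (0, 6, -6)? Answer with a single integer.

Answer: 13

Derivation:
|ax - bx| = |12 - 0| = 12
|ay - by| = |-7 - 6| = 13
|az - bz| = |-5 - (-6)| = 1
distance = (12 + 13 + 1) / 2 = 26 / 2 = 13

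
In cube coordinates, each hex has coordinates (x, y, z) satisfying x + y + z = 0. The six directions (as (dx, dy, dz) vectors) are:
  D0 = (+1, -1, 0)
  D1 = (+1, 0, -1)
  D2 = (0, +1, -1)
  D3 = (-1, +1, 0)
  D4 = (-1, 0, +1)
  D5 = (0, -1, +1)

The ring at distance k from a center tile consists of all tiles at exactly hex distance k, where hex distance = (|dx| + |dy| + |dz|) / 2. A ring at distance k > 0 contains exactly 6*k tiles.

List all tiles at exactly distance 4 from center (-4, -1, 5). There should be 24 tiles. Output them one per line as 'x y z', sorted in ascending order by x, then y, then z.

Answer: -8 -1 9
-8 0 8
-8 1 7
-8 2 6
-8 3 5
-7 -2 9
-7 3 4
-6 -3 9
-6 3 3
-5 -4 9
-5 3 2
-4 -5 9
-4 3 1
-3 -5 8
-3 2 1
-2 -5 7
-2 1 1
-1 -5 6
-1 0 1
0 -5 5
0 -4 4
0 -3 3
0 -2 2
0 -1 1

Derivation:
Walk ring at distance 4 from (-4, -1, 5):
Start at center + D4*4 = (-8, -1, 9)
  hex 0: (-8, -1, 9)
  hex 1: (-7, -2, 9)
  hex 2: (-6, -3, 9)
  hex 3: (-5, -4, 9)
  hex 4: (-4, -5, 9)
  hex 5: (-3, -5, 8)
  hex 6: (-2, -5, 7)
  hex 7: (-1, -5, 6)
  hex 8: (0, -5, 5)
  hex 9: (0, -4, 4)
  hex 10: (0, -3, 3)
  hex 11: (0, -2, 2)
  hex 12: (0, -1, 1)
  hex 13: (-1, 0, 1)
  hex 14: (-2, 1, 1)
  hex 15: (-3, 2, 1)
  hex 16: (-4, 3, 1)
  hex 17: (-5, 3, 2)
  hex 18: (-6, 3, 3)
  hex 19: (-7, 3, 4)
  hex 20: (-8, 3, 5)
  hex 21: (-8, 2, 6)
  hex 22: (-8, 1, 7)
  hex 23: (-8, 0, 8)
Sorted: 24 hexes.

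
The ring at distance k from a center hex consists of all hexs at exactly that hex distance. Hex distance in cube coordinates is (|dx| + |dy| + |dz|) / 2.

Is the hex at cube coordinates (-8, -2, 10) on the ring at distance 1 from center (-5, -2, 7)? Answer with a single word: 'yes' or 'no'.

|px - cx| = |-8 - (-5)| = 3
|py - cy| = |-2 - (-2)| = 0
|pz - cz| = |10 - 7| = 3
distance = (3+0+3)/2 = 6/2 = 3
radius = 1; distance != radius -> no

Answer: no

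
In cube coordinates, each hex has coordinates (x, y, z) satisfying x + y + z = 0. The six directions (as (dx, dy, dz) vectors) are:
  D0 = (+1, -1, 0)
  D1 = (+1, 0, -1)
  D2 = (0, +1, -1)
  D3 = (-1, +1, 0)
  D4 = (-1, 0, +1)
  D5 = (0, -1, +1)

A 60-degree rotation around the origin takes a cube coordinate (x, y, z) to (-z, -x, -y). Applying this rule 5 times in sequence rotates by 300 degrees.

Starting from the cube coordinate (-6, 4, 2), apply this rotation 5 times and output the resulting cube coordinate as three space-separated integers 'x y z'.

Answer: -4 -2 6

Derivation:
Start: (-6, 4, 2)
Step 1: (-6, 4, 2) -> (-(2), -(-6), -(4)) = (-2, 6, -4)
Step 2: (-2, 6, -4) -> (-(-4), -(-2), -(6)) = (4, 2, -6)
Step 3: (4, 2, -6) -> (-(-6), -(4), -(2)) = (6, -4, -2)
Step 4: (6, -4, -2) -> (-(-2), -(6), -(-4)) = (2, -6, 4)
Step 5: (2, -6, 4) -> (-(4), -(2), -(-6)) = (-4, -2, 6)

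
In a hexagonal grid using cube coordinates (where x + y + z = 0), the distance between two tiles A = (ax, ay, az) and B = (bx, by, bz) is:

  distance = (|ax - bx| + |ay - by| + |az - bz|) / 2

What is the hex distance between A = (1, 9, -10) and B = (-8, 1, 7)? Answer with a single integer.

Answer: 17

Derivation:
|ax - bx| = |1 - (-8)| = 9
|ay - by| = |9 - 1| = 8
|az - bz| = |-10 - 7| = 17
distance = (9 + 8 + 17) / 2 = 34 / 2 = 17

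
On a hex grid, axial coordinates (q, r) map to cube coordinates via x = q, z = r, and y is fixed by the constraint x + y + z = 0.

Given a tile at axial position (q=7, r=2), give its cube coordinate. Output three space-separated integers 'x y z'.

Answer: 7 -9 2

Derivation:
x = q = 7
z = r = 2
y = -x - z = -(7) - (2) = -9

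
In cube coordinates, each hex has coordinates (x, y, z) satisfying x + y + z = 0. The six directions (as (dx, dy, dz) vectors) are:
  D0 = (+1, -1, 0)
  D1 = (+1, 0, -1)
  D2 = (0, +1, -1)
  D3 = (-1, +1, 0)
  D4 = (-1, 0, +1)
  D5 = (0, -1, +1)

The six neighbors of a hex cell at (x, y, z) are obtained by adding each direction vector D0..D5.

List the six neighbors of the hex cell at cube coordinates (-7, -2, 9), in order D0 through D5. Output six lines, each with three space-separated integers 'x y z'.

Answer: -6 -3 9
-6 -2 8
-7 -1 8
-8 -1 9
-8 -2 10
-7 -3 10

Derivation:
Center: (-7, -2, 9). Add each direction:
  D0: (-7, -2, 9) + (1, -1, 0) = (-6, -3, 9)
  D1: (-7, -2, 9) + (1, 0, -1) = (-6, -2, 8)
  D2: (-7, -2, 9) + (0, 1, -1) = (-7, -1, 8)
  D3: (-7, -2, 9) + (-1, 1, 0) = (-8, -1, 9)
  D4: (-7, -2, 9) + (-1, 0, 1) = (-8, -2, 10)
  D5: (-7, -2, 9) + (0, -1, 1) = (-7, -3, 10)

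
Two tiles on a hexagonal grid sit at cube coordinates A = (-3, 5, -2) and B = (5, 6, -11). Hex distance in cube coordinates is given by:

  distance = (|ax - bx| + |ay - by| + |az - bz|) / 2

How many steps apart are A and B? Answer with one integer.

Answer: 9

Derivation:
|ax - bx| = |-3 - 5| = 8
|ay - by| = |5 - 6| = 1
|az - bz| = |-2 - (-11)| = 9
distance = (8 + 1 + 9) / 2 = 18 / 2 = 9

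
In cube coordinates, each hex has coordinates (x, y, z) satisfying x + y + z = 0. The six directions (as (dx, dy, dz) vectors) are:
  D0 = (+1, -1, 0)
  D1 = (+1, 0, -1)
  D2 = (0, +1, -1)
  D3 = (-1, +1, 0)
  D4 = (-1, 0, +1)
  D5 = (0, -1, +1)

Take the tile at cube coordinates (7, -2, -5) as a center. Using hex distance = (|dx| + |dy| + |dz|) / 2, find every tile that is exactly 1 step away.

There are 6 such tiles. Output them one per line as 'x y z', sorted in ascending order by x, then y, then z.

Walk ring at distance 1 from (7, -2, -5):
Start at center + D4*1 = (6, -2, -4)
  hex 0: (6, -2, -4)
  hex 1: (7, -3, -4)
  hex 2: (8, -3, -5)
  hex 3: (8, -2, -6)
  hex 4: (7, -1, -6)
  hex 5: (6, -1, -5)
Sorted: 6 hexes.

Answer: 6 -2 -4
6 -1 -5
7 -3 -4
7 -1 -6
8 -3 -5
8 -2 -6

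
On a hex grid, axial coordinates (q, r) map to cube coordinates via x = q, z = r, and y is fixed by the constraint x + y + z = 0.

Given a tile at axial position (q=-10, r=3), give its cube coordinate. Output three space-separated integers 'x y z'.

x = q = -10
z = r = 3
y = -x - z = -(-10) - (3) = 7

Answer: -10 7 3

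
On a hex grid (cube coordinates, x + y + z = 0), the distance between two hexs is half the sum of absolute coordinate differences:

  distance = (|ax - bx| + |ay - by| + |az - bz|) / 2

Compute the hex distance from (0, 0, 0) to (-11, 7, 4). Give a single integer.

Answer: 11

Derivation:
|ax - bx| = |0 - (-11)| = 11
|ay - by| = |0 - 7| = 7
|az - bz| = |0 - 4| = 4
distance = (11 + 7 + 4) / 2 = 22 / 2 = 11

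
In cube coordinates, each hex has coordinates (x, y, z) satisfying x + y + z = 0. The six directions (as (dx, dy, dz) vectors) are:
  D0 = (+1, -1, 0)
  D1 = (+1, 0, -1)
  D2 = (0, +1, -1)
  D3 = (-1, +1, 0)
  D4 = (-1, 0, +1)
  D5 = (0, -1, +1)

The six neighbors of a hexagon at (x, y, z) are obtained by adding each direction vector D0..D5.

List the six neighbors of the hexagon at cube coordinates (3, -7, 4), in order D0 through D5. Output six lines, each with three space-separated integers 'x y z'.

Answer: 4 -8 4
4 -7 3
3 -6 3
2 -6 4
2 -7 5
3 -8 5

Derivation:
Center: (3, -7, 4). Add each direction:
  D0: (3, -7, 4) + (1, -1, 0) = (4, -8, 4)
  D1: (3, -7, 4) + (1, 0, -1) = (4, -7, 3)
  D2: (3, -7, 4) + (0, 1, -1) = (3, -6, 3)
  D3: (3, -7, 4) + (-1, 1, 0) = (2, -6, 4)
  D4: (3, -7, 4) + (-1, 0, 1) = (2, -7, 5)
  D5: (3, -7, 4) + (0, -1, 1) = (3, -8, 5)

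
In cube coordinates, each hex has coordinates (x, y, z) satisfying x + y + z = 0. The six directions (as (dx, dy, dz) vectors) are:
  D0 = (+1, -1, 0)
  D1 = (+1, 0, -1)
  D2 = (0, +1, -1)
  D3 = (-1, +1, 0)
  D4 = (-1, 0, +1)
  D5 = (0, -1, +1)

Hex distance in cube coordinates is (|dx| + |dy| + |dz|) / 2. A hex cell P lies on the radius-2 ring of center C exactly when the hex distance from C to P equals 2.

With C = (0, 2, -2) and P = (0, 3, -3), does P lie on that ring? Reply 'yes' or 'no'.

Answer: no

Derivation:
|px - cx| = |0 - 0| = 0
|py - cy| = |3 - 2| = 1
|pz - cz| = |-3 - (-2)| = 1
distance = (0+1+1)/2 = 2/2 = 1
radius = 2; distance != radius -> no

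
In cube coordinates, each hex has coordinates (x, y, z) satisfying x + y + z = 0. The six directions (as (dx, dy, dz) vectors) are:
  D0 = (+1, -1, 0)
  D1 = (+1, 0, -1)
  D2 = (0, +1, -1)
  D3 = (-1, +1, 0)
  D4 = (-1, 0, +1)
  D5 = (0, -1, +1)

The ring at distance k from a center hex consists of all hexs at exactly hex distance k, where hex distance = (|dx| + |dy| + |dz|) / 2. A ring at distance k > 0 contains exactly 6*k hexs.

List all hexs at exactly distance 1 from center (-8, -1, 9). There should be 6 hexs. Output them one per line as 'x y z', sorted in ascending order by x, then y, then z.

Walk ring at distance 1 from (-8, -1, 9):
Start at center + D4*1 = (-9, -1, 10)
  hex 0: (-9, -1, 10)
  hex 1: (-8, -2, 10)
  hex 2: (-7, -2, 9)
  hex 3: (-7, -1, 8)
  hex 4: (-8, 0, 8)
  hex 5: (-9, 0, 9)
Sorted: 6 hexes.

Answer: -9 -1 10
-9 0 9
-8 -2 10
-8 0 8
-7 -2 9
-7 -1 8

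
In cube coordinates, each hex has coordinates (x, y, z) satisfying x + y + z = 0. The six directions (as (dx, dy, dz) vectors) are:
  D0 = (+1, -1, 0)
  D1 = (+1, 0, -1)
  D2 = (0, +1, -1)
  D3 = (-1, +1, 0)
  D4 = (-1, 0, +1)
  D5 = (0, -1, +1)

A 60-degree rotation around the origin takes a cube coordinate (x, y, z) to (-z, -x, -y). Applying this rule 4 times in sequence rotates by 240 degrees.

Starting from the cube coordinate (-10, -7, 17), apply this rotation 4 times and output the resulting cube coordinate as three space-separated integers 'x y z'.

Start: (-10, -7, 17)
Step 1: (-10, -7, 17) -> (-(17), -(-10), -(-7)) = (-17, 10, 7)
Step 2: (-17, 10, 7) -> (-(7), -(-17), -(10)) = (-7, 17, -10)
Step 3: (-7, 17, -10) -> (-(-10), -(-7), -(17)) = (10, 7, -17)
Step 4: (10, 7, -17) -> (-(-17), -(10), -(7)) = (17, -10, -7)

Answer: 17 -10 -7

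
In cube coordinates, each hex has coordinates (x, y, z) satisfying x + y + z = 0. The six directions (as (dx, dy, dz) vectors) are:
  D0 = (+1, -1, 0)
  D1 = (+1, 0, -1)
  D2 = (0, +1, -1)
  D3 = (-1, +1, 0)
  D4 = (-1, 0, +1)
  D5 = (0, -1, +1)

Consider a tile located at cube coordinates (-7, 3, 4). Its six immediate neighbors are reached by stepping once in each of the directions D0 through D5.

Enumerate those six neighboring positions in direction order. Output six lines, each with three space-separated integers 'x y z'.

Center: (-7, 3, 4). Add each direction:
  D0: (-7, 3, 4) + (1, -1, 0) = (-6, 2, 4)
  D1: (-7, 3, 4) + (1, 0, -1) = (-6, 3, 3)
  D2: (-7, 3, 4) + (0, 1, -1) = (-7, 4, 3)
  D3: (-7, 3, 4) + (-1, 1, 0) = (-8, 4, 4)
  D4: (-7, 3, 4) + (-1, 0, 1) = (-8, 3, 5)
  D5: (-7, 3, 4) + (0, -1, 1) = (-7, 2, 5)

Answer: -6 2 4
-6 3 3
-7 4 3
-8 4 4
-8 3 5
-7 2 5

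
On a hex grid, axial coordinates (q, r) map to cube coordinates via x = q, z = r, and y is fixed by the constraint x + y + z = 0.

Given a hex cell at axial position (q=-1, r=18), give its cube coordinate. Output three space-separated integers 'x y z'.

Answer: -1 -17 18

Derivation:
x = q = -1
z = r = 18
y = -x - z = -(-1) - (18) = -17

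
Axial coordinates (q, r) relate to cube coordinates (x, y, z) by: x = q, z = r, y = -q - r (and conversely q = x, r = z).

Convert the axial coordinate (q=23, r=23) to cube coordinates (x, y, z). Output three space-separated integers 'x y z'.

x = q = 23
z = r = 23
y = -x - z = -(23) - (23) = -46

Answer: 23 -46 23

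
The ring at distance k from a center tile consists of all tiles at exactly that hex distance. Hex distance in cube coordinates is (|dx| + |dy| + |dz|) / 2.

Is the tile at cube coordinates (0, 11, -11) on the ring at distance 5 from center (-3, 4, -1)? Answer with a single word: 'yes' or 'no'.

Answer: no

Derivation:
|px - cx| = |0 - (-3)| = 3
|py - cy| = |11 - 4| = 7
|pz - cz| = |-11 - (-1)| = 10
distance = (3+7+10)/2 = 20/2 = 10
radius = 5; distance != radius -> no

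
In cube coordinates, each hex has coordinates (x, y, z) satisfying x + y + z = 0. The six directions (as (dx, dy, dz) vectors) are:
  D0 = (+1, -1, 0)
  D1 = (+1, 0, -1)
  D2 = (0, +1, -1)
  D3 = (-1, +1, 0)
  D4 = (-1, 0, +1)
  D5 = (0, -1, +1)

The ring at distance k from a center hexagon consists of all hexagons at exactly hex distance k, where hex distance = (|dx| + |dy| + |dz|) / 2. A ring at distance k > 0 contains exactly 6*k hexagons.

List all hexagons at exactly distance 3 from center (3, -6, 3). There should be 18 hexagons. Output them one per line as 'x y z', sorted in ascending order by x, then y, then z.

Walk ring at distance 3 from (3, -6, 3):
Start at center + D4*3 = (0, -6, 6)
  hex 0: (0, -6, 6)
  hex 1: (1, -7, 6)
  hex 2: (2, -8, 6)
  hex 3: (3, -9, 6)
  hex 4: (4, -9, 5)
  hex 5: (5, -9, 4)
  hex 6: (6, -9, 3)
  hex 7: (6, -8, 2)
  hex 8: (6, -7, 1)
  hex 9: (6, -6, 0)
  hex 10: (5, -5, 0)
  hex 11: (4, -4, 0)
  hex 12: (3, -3, 0)
  hex 13: (2, -3, 1)
  hex 14: (1, -3, 2)
  hex 15: (0, -3, 3)
  hex 16: (0, -4, 4)
  hex 17: (0, -5, 5)
Sorted: 18 hexes.

Answer: 0 -6 6
0 -5 5
0 -4 4
0 -3 3
1 -7 6
1 -3 2
2 -8 6
2 -3 1
3 -9 6
3 -3 0
4 -9 5
4 -4 0
5 -9 4
5 -5 0
6 -9 3
6 -8 2
6 -7 1
6 -6 0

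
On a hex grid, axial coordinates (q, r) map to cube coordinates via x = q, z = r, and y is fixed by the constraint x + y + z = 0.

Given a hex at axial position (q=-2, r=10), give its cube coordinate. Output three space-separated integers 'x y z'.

x = q = -2
z = r = 10
y = -x - z = -(-2) - (10) = -8

Answer: -2 -8 10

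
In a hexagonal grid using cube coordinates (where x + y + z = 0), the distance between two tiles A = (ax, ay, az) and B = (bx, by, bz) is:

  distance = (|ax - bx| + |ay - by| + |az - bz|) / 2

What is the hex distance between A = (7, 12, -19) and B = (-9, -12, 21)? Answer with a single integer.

|ax - bx| = |7 - (-9)| = 16
|ay - by| = |12 - (-12)| = 24
|az - bz| = |-19 - 21| = 40
distance = (16 + 24 + 40) / 2 = 80 / 2 = 40

Answer: 40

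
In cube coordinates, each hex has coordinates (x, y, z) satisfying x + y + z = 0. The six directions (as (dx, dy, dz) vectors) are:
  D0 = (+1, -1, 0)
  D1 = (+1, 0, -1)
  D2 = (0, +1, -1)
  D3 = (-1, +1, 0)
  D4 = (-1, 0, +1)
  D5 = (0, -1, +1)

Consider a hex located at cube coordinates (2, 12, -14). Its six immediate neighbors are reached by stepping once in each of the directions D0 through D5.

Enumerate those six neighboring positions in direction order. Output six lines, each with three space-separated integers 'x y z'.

Answer: 3 11 -14
3 12 -15
2 13 -15
1 13 -14
1 12 -13
2 11 -13

Derivation:
Center: (2, 12, -14). Add each direction:
  D0: (2, 12, -14) + (1, -1, 0) = (3, 11, -14)
  D1: (2, 12, -14) + (1, 0, -1) = (3, 12, -15)
  D2: (2, 12, -14) + (0, 1, -1) = (2, 13, -15)
  D3: (2, 12, -14) + (-1, 1, 0) = (1, 13, -14)
  D4: (2, 12, -14) + (-1, 0, 1) = (1, 12, -13)
  D5: (2, 12, -14) + (0, -1, 1) = (2, 11, -13)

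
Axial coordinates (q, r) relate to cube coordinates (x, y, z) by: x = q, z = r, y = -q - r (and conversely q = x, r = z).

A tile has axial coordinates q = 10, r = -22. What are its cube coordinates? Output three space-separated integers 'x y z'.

x = q = 10
z = r = -22
y = -x - z = -(10) - (-22) = 12

Answer: 10 12 -22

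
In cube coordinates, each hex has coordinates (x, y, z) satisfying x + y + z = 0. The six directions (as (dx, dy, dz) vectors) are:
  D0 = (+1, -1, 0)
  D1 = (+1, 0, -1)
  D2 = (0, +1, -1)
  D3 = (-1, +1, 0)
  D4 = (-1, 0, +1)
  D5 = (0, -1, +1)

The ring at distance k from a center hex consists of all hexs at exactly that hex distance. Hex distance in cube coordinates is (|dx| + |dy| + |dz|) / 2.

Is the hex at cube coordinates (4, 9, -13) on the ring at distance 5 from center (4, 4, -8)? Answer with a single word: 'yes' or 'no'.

|px - cx| = |4 - 4| = 0
|py - cy| = |9 - 4| = 5
|pz - cz| = |-13 - (-8)| = 5
distance = (0+5+5)/2 = 10/2 = 5
radius = 5; distance == radius -> yes

Answer: yes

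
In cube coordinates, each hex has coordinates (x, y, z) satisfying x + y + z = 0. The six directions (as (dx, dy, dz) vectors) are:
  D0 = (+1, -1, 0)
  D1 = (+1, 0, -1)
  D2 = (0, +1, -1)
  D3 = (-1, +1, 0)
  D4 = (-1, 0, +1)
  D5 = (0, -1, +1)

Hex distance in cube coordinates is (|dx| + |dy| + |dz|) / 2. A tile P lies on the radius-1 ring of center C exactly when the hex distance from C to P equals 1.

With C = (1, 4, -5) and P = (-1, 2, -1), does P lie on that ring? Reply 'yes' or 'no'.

Answer: no

Derivation:
|px - cx| = |-1 - 1| = 2
|py - cy| = |2 - 4| = 2
|pz - cz| = |-1 - (-5)| = 4
distance = (2+2+4)/2 = 8/2 = 4
radius = 1; distance != radius -> no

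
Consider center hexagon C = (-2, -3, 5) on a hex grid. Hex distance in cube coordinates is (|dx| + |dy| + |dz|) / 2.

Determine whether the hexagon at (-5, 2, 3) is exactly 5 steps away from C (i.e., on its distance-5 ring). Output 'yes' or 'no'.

Answer: yes

Derivation:
|px - cx| = |-5 - (-2)| = 3
|py - cy| = |2 - (-3)| = 5
|pz - cz| = |3 - 5| = 2
distance = (3+5+2)/2 = 10/2 = 5
radius = 5; distance == radius -> yes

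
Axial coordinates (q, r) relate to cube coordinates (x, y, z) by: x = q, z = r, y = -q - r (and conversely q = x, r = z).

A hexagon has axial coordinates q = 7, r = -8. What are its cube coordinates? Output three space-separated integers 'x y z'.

x = q = 7
z = r = -8
y = -x - z = -(7) - (-8) = 1

Answer: 7 1 -8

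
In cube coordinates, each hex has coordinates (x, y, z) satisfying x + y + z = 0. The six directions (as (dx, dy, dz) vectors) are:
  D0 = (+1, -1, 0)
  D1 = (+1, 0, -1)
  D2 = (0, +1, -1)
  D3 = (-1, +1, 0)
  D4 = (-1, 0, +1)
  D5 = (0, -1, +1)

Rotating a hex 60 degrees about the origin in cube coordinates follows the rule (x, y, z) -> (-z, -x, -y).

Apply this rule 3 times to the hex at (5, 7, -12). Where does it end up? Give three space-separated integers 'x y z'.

Start: (5, 7, -12)
Step 1: (5, 7, -12) -> (-(-12), -(5), -(7)) = (12, -5, -7)
Step 2: (12, -5, -7) -> (-(-7), -(12), -(-5)) = (7, -12, 5)
Step 3: (7, -12, 5) -> (-(5), -(7), -(-12)) = (-5, -7, 12)

Answer: -5 -7 12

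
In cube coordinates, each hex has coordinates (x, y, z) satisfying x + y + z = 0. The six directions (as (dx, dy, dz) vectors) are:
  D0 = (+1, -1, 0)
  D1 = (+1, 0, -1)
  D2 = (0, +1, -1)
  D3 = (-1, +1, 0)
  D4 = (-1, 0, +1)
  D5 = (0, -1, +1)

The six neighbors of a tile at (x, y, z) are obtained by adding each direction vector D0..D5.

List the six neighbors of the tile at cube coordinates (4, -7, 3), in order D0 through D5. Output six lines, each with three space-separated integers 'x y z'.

Answer: 5 -8 3
5 -7 2
4 -6 2
3 -6 3
3 -7 4
4 -8 4

Derivation:
Center: (4, -7, 3). Add each direction:
  D0: (4, -7, 3) + (1, -1, 0) = (5, -8, 3)
  D1: (4, -7, 3) + (1, 0, -1) = (5, -7, 2)
  D2: (4, -7, 3) + (0, 1, -1) = (4, -6, 2)
  D3: (4, -7, 3) + (-1, 1, 0) = (3, -6, 3)
  D4: (4, -7, 3) + (-1, 0, 1) = (3, -7, 4)
  D5: (4, -7, 3) + (0, -1, 1) = (4, -8, 4)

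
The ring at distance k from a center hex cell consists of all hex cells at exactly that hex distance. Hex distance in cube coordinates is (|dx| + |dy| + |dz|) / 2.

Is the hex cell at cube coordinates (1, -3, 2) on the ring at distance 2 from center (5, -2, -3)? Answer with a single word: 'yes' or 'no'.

Answer: no

Derivation:
|px - cx| = |1 - 5| = 4
|py - cy| = |-3 - (-2)| = 1
|pz - cz| = |2 - (-3)| = 5
distance = (4+1+5)/2 = 10/2 = 5
radius = 2; distance != radius -> no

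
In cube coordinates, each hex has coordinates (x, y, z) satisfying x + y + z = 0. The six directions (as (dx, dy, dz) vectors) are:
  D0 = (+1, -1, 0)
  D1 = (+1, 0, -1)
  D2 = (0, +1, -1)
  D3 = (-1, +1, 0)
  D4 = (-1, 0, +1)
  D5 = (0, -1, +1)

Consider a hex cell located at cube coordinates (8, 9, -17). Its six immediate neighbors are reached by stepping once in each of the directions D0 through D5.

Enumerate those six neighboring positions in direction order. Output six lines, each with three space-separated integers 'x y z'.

Answer: 9 8 -17
9 9 -18
8 10 -18
7 10 -17
7 9 -16
8 8 -16

Derivation:
Center: (8, 9, -17). Add each direction:
  D0: (8, 9, -17) + (1, -1, 0) = (9, 8, -17)
  D1: (8, 9, -17) + (1, 0, -1) = (9, 9, -18)
  D2: (8, 9, -17) + (0, 1, -1) = (8, 10, -18)
  D3: (8, 9, -17) + (-1, 1, 0) = (7, 10, -17)
  D4: (8, 9, -17) + (-1, 0, 1) = (7, 9, -16)
  D5: (8, 9, -17) + (0, -1, 1) = (8, 8, -16)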